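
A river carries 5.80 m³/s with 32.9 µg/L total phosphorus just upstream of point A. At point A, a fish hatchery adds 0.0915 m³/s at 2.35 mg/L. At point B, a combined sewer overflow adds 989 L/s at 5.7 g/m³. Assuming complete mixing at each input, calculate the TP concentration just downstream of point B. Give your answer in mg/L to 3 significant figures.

0.878 mg/L

32.9 µg/L = 0.0329 mg/L.
After input A: C = (5.8·0.0329 + 0.0915·2.35) / 5.891 = 0.06889 mg/L.
989 L/s = 0.989 m³/s.
After input B: C = (5.891·0.06889 + 0.989·5.7) / 6.88 = 0.8783 mg/L.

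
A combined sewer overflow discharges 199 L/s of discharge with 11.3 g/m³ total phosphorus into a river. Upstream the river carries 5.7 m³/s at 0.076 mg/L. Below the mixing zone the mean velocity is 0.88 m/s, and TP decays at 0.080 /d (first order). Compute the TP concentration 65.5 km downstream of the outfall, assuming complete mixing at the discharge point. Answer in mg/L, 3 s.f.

199 L/s = 0.199 m³/s.
After complete mixing, C₀ = (0.199·11.3 + 5.7·0.076) / 5.899 = 0.4546 mg/L.
Travel time t = 6.55e+04 m / 0.88 m/s = 7.443e+04 s = 0.8615 d.
C = 0.4546·exp(−0.080·0.8615) = 0.4546·0.9334 = 0.4244 mg/L.

0.424 mg/L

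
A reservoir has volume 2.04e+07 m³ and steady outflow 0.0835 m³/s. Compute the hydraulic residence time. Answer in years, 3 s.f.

7.74 yr

Q = 0.0835 m³/s × 3.156e+07 s/yr = 2.635e+06 m³/yr.
Hydraulic residence time τ = V/Q = 2.04e+07/2.635e+06 = 7.742 yr.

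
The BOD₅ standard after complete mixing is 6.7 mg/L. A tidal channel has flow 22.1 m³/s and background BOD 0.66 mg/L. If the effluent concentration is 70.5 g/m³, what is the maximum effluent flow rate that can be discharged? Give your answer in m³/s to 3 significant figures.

2.09 m³/s

Mass balance at complete mixing: C_std·(Q_w + Q_r) = Q_w·C_e + Q_r·C_b.
Rearranging, Q_w = Q_r·(C_std − C_b)/(C_e − C_std) = 22.1·(6.7 − 0.66) / (70.5 − 6.7) = 2.092 m³/s.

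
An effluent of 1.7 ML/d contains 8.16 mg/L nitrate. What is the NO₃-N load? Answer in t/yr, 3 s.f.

5.07 t/yr

1.7 ML/d = 0.01968 m³/s.
Mass flux = Q·C = 0.01968 m³/s × 8.16 g/m³ = 0.1606 g/s.
= 0.1606 g/s × 31.56 = 5.067 t/yr.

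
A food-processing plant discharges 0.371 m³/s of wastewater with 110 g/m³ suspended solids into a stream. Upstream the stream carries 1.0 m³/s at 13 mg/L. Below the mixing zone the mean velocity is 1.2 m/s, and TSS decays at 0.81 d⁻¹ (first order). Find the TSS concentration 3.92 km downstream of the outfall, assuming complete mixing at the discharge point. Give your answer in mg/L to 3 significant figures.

After complete mixing, C₀ = (0.371·110 + 1·13) / 1.371 = 39.25 mg/L.
Travel time t = 3920 m / 1.2 m/s = 3267 s = 0.03781 d.
C = 39.25·exp(−0.81·0.03781) = 39.25·0.9698 = 38.06 mg/L.

38.1 mg/L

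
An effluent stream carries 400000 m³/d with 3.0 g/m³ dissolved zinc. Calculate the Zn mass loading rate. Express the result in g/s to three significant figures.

13.9 g/s

400000 m³/d = 4.63 m³/s.
Mass flux = Q·C = 4.63 m³/s × 3 g/m³ = 13.89 g/s.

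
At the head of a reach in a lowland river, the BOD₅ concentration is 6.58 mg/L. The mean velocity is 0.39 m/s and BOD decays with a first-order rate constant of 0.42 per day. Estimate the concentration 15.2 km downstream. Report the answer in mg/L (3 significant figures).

Travel time t = 15.2 km / 0.39 m/s = 1.52e+04/0.39 = 3.897e+04 s = 0.4511 d.
First-order decay: C = 6.58·exp(−0.42·0.4511) = 6.58·0.8274 = 5.444 mg/L.

5.44 mg/L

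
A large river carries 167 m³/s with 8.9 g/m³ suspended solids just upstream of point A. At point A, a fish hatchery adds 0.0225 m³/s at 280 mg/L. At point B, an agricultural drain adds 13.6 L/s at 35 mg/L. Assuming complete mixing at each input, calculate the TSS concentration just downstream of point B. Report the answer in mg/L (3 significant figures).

After input A: C = (167·8.9 + 0.0225·280) / 167 = 8.937 mg/L.
13.6 L/s = 0.0136 m³/s.
After input B: C = (167·8.937 + 0.0136·35) / 167 = 8.939 mg/L.

8.94 mg/L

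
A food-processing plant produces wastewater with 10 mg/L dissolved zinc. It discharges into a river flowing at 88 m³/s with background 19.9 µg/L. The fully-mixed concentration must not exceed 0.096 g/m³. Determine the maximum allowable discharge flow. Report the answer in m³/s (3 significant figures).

0.676 m³/s

19.9 µg/L = 0.0199 mg/L.
Mass balance at complete mixing: C_std·(Q_w + Q_r) = Q_w·C_e + Q_r·C_b.
Rearranging, Q_w = Q_r·(C_std − C_b)/(C_e − C_std) = 88·(0.096 − 0.0199) / (10 − 0.096) = 0.6762 m³/s.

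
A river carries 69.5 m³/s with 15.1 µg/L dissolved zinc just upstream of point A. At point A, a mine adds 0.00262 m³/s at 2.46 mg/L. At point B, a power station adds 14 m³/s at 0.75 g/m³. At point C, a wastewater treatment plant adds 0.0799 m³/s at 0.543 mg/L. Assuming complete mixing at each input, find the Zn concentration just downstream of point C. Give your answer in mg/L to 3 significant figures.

0.139 mg/L

15.1 µg/L = 0.0151 mg/L.
After input A: C = (69.5·0.0151 + 0.00262·2.46) / 69.5 = 0.01519 mg/L.
After input B: C = (69.5·0.01519 + 14·0.75) / 83.5 = 0.1384 mg/L.
After input C: C = (83.5·0.1384 + 0.0799·0.543) / 83.58 = 0.1388 mg/L.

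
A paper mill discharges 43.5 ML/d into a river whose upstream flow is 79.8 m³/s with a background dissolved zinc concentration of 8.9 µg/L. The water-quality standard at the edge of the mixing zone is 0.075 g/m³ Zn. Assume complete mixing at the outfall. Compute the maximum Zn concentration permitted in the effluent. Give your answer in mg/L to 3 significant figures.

10.6 mg/L

43.5 ML/d = 0.5035 m³/s.
8.9 µg/L = 0.0089 mg/L.
Mass balance: 0.075·80.3 = 0.5035·Cₑ + 79.8·0.0089.
Cₑ = (6.023 − 0.7102) / 0.5035 = 10.55 mg/L.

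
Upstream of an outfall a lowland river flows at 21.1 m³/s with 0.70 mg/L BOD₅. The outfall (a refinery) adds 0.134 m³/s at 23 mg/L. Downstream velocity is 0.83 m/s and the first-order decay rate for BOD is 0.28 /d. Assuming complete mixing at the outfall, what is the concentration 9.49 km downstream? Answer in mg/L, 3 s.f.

After complete mixing, C₀ = (0.134·23 + 21.1·0.7) / 21.23 = 0.8407 mg/L.
Travel time t = 9490 m / 0.83 m/s = 1.143e+04 s = 0.1323 d.
C = 0.8407·exp(−0.28·0.1323) = 0.8407·0.9636 = 0.8101 mg/L.

0.810 mg/L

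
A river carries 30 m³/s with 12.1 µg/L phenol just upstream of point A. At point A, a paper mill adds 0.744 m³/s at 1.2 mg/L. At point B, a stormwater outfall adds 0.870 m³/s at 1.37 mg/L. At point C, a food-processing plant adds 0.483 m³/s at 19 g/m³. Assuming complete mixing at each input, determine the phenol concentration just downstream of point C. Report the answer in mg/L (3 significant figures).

12.1 µg/L = 0.0121 mg/L.
After input A: C = (30·0.0121 + 0.744·1.2) / 30.74 = 0.04085 mg/L.
After input B: C = (30.74·0.04085 + 0.87·1.37) / 31.61 = 0.07742 mg/L.
After input C: C = (31.61·0.07742 + 0.483·19) / 32.1 = 0.3622 mg/L.

0.362 mg/L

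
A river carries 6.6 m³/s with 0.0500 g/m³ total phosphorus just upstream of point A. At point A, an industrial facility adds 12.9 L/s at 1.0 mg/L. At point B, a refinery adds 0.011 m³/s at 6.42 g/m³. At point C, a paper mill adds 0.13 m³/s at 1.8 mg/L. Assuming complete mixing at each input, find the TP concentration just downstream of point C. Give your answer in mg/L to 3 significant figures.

12.9 L/s = 0.0129 m³/s.
After input A: C = (6.6·0.05 + 0.0129·1) / 6.613 = 0.05185 mg/L.
After input B: C = (6.613·0.05185 + 0.011·6.42) / 6.624 = 0.06243 mg/L.
After input C: C = (6.624·0.06243 + 0.13·1.8) / 6.754 = 0.09587 mg/L.

0.0959 mg/L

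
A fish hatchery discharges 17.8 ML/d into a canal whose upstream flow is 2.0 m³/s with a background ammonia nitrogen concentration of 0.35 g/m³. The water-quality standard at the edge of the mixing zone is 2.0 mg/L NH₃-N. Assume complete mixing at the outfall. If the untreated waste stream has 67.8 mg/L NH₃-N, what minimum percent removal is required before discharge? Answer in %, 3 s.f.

17.8 ML/d = 0.206 m³/s.
Mass balance: 2·2.206 = 0.206·Cₑ + 2·0.35.
Cₑ = (4.412 − 0.7) / 0.206 = 18.02 mg/L.
Required removal = 1 − 18.02/67.8 = 73.42 %.

73.4 %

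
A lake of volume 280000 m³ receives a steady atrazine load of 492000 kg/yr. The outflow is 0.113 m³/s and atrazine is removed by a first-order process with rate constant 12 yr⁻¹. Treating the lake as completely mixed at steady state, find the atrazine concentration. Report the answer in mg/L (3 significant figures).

71.0 mg/L

Outflow Q = 0.113 m³/s × 3.156e+07 s/yr = 3.566e+06 m³/yr.
Steady-state CSTR mass balance: W = Q·C + k·V·C, so C = W/(Q + kV).
Q + kV = 3.566e+06 + 12·280000 = 6.926e+06 m³/yr.
C = 492000/6.926e+06 = 0.07104 kg/m³ = 71.04 mg/L.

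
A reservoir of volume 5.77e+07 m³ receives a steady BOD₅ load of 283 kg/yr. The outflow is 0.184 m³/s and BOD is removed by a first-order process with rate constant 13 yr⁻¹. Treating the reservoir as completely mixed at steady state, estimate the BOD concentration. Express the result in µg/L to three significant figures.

0.374 µg/L

Outflow Q = 0.184 m³/s × 3.156e+07 s/yr = 5.807e+06 m³/yr.
Steady-state CSTR mass balance: W = Q·C + k·V·C, so C = W/(Q + kV).
Q + kV = 5.807e+06 + 13·5.77e+07 = 7.559e+08 m³/yr.
C = 283/7.559e+08 = 3.744e-07 kg/m³ = 0.0003744 mg/L = 0.3744 µg/L.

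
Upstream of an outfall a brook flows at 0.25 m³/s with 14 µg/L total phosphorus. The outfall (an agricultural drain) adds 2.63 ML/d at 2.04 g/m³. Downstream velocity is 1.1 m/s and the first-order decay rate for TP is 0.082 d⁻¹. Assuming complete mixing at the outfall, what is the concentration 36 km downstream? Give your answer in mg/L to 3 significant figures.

2.63 ML/d = 0.03044 m³/s.
14 µg/L = 0.014 mg/L.
After complete mixing, C₀ = (0.03044·2.04 + 0.25·0.014) / 0.2804 = 0.2339 mg/L.
Travel time t = 3.6e+04 m / 1.1 m/s = 3.273e+04 s = 0.3788 d.
C = 0.2339·exp(−0.082·0.3788) = 0.2339·0.9694 = 0.2268 mg/L.

0.227 mg/L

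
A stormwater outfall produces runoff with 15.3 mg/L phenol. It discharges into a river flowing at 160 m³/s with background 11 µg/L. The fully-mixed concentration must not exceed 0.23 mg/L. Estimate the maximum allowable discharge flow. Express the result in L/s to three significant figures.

2330 L/s

11 µg/L = 0.011 mg/L.
Mass balance at complete mixing: C_std·(Q_w + Q_r) = Q_w·C_e + Q_r·C_b.
Rearranging, Q_w = Q_r·(C_std − C_b)/(C_e − C_std) = 160·(0.23 − 0.011) / (15.3 − 0.23) = 2.325 m³/s.
= 2325 L/s.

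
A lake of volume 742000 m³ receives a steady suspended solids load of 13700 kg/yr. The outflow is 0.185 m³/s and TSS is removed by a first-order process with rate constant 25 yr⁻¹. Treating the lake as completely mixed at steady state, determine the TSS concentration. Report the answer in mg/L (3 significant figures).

0.562 mg/L

Outflow Q = 0.185 m³/s × 3.156e+07 s/yr = 5.838e+06 m³/yr.
Steady-state CSTR mass balance: W = Q·C + k·V·C, so C = W/(Q + kV).
Q + kV = 5.838e+06 + 25·742000 = 2.439e+07 m³/yr.
C = 13700/2.439e+07 = 0.0005617 kg/m³ = 0.5617 mg/L.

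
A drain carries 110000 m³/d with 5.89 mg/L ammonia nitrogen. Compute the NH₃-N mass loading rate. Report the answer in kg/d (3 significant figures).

110000 m³/d = 1.273 m³/s.
Mass flux = Q·C = 1.273 m³/s × 5.89 g/m³ = 7.499 g/s.
= 7.499 g/s × 86.4 = 647.9 kg/d.

648 kg/d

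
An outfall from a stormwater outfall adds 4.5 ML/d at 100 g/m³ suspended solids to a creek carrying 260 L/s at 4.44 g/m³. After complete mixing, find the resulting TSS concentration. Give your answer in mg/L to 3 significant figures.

20.4 mg/L

4.5 ML/d = 0.05208 m³/s.
260 L/s = 0.26 m³/s.
Flow-weighted mixing gives C = (0.05208·100 + 0.26·4.44) / (0.05208 + 0.26) = 6.363/0.3121 = 20.39 mg/L.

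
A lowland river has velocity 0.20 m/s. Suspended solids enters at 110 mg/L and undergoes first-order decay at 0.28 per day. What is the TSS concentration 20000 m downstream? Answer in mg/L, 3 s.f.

Travel time t = 20000 m / 0.20 m/s = 2e+04/0.20 = 1e+05 s = 1.157 d.
First-order decay: C = 110·exp(−0.28·1.157) = 110·0.7232 = 79.55 mg/L.

79.6 mg/L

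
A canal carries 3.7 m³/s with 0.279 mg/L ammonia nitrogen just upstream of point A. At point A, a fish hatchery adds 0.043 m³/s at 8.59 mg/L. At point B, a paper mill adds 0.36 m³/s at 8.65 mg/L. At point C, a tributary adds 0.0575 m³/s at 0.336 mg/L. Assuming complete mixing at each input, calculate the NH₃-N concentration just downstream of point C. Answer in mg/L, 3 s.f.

1.09 mg/L

After input A: C = (3.7·0.279 + 0.043·8.59) / 3.743 = 0.3745 mg/L.
After input B: C = (3.743·0.3745 + 0.36·8.65) / 4.103 = 1.101 mg/L.
After input C: C = (4.103·1.101 + 0.0575·0.336) / 4.161 = 1.09 mg/L.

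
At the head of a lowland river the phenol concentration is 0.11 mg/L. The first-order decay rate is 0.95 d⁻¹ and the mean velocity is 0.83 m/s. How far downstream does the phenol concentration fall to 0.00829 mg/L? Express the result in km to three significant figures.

From C = C₀·e^(−kt), t = ln(C₀/C)/k = ln(0.11/0.00829)/0.95 = 2.585/0.95 = 2.722 d.
Distance = v·t = 0.83 m/s × 2.351e+05 s = 1.952e+05 m = 195.2 km.

195 km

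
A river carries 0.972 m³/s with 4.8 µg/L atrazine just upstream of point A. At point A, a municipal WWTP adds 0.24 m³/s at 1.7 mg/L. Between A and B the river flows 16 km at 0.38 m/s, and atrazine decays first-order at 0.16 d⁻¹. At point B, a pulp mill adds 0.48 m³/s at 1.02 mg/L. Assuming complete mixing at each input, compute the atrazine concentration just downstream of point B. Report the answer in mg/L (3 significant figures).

0.515 mg/L

4.8 µg/L = 0.0048 mg/L.
After input A: C = (0.972·0.0048 + 0.24·1.7) / 1.212 = 0.3405 mg/L.
Over the 16 km reach to input B (t = 4.211e+04 s = 0.4873 d), decay gives C = 0.3405·exp(−0.16·0.4873) = 0.3149 mg/L.
After input B: C = (1.212·0.3149 + 0.48·1.02) / 1.692 = 0.515 mg/L.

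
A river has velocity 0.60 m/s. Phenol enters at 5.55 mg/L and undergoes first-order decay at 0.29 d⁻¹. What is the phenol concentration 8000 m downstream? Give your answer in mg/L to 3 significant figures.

Travel time t = 8000 m / 0.60 m/s = 8000/0.60 = 1.333e+04 s = 0.1543 d.
First-order decay: C = 5.55·exp(−0.29·0.1543) = 5.55·0.9562 = 5.307 mg/L.

5.31 mg/L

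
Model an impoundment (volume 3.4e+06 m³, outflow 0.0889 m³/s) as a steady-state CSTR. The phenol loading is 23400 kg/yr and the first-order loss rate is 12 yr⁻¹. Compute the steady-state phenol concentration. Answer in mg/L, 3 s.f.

Outflow Q = 0.0889 m³/s × 3.156e+07 s/yr = 2.805e+06 m³/yr.
Steady-state CSTR mass balance: W = Q·C + k·V·C, so C = W/(Q + kV).
Q + kV = 2.805e+06 + 12·3.4e+06 = 4.361e+07 m³/yr.
C = 23400/4.361e+07 = 0.0005366 kg/m³ = 0.5366 mg/L.

0.537 mg/L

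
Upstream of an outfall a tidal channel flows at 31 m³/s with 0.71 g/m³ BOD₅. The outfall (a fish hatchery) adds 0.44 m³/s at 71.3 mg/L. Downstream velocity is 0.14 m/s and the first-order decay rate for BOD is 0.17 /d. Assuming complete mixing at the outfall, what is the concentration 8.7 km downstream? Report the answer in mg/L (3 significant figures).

After complete mixing, C₀ = (0.44·71.3 + 31·0.71) / 31.44 = 1.698 mg/L.
Travel time t = 8700 m / 0.14 m/s = 6.214e+04 s = 0.7192 d.
C = 1.698·exp(−0.17·0.7192) = 1.698·0.8849 = 1.502 mg/L.

1.50 mg/L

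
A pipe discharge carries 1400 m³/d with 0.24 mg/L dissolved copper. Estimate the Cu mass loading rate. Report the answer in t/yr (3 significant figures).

1400 m³/d = 0.0162 m³/s.
Mass flux = Q·C = 0.0162 m³/s × 0.24 g/m³ = 0.003889 g/s.
= 0.003889 g/s × 31.56 = 0.1227 t/yr.

0.123 t/yr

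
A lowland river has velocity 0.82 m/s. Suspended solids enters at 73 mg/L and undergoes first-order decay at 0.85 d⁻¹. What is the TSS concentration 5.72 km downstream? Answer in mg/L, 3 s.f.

Travel time t = 5.72 km / 0.82 m/s = 5720/0.82 = 6976 s = 0.08074 d.
First-order decay: C = 73·exp(−0.85·0.08074) = 73·0.9337 = 68.16 mg/L.

68.2 mg/L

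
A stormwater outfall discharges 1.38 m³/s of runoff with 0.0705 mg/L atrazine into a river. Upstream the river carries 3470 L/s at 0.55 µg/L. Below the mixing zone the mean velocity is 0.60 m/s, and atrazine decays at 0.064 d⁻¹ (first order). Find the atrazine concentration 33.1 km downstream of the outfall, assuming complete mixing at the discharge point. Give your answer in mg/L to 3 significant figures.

3470 L/s = 3.47 m³/s.
0.55 µg/L = 0.00055 mg/L.
After complete mixing, C₀ = (1.38·0.0705 + 3.47·0.00055) / 4.85 = 0.02045 mg/L.
Travel time t = 3.31e+04 m / 0.60 m/s = 5.517e+04 s = 0.6385 d.
C = 0.02045·exp(−0.064·0.6385) = 0.02045·0.96 = 0.01963 mg/L.

0.0196 mg/L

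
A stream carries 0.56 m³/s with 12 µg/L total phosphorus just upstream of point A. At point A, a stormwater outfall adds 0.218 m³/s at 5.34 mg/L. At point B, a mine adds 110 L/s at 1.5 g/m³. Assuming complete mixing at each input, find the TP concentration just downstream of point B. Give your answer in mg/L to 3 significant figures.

1.50 mg/L

12 µg/L = 0.012 mg/L.
After input A: C = (0.56·0.012 + 0.218·5.34) / 0.778 = 1.505 mg/L.
110 L/s = 0.11 m³/s.
After input B: C = (0.778·1.505 + 0.11·1.5) / 0.888 = 1.504 mg/L.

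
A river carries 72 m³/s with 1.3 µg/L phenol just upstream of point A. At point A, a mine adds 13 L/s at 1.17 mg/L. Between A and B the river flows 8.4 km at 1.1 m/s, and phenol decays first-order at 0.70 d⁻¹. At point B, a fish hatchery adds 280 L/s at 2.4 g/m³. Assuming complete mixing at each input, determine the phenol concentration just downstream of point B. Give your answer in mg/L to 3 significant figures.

0.0107 mg/L

1.3 µg/L = 0.0013 mg/L.
13 L/s = 0.013 m³/s.
After input A: C = (72·0.0013 + 0.013·1.17) / 72.01 = 0.001511 mg/L.
Over the 8.4 km reach to input B (t = 7636 s = 0.08838 d), decay gives C = 0.001511·exp(−0.70·0.08838) = 0.00142 mg/L.
280 L/s = 0.28 m³/s.
After input B: C = (72.01·0.00142 + 0.28·2.4) / 72.29 = 0.01071 mg/L.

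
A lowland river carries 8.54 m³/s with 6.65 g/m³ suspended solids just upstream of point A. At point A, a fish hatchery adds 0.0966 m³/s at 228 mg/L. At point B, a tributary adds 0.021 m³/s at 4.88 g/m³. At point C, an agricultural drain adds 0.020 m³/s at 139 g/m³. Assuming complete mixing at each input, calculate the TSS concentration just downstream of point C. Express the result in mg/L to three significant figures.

After input A: C = (8.54·6.65 + 0.0966·228) / 8.637 = 9.126 mg/L.
After input B: C = (8.637·9.126 + 0.021·4.88) / 8.658 = 9.115 mg/L.
After input C: C = (8.658·9.115 + 0.02·139) / 8.678 = 9.415 mg/L.

9.41 mg/L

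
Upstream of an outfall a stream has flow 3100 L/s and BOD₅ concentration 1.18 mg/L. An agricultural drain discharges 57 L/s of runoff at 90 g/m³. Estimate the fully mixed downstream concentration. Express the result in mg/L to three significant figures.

2.78 mg/L

57 L/s = 0.057 m³/s.
3100 L/s = 3.1 m³/s.
Conservation of mass across the mixing zone: C = (0.057·90 + 3.1·1.18) / (0.057 + 3.1) = 8.788/3.157 = 2.784 mg/L.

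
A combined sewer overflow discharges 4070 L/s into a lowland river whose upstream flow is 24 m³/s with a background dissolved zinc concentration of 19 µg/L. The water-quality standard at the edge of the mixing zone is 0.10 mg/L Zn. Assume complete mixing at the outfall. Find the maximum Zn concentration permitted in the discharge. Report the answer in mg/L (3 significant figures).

4070 L/s = 4.07 m³/s.
19 µg/L = 0.019 mg/L.
Mass balance: 0.1·28.07 = 4.07·Cₑ + 24·0.019.
Cₑ = (2.807 − 0.456) / 4.07 = 0.5776 mg/L.

0.578 mg/L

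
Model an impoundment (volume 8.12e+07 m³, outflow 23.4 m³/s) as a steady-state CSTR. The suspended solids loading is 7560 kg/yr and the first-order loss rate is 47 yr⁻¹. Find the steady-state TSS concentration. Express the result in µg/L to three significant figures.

1.66 µg/L

Outflow Q = 23.4 m³/s × 3.156e+07 s/yr = 7.384e+08 m³/yr.
Steady-state CSTR mass balance: W = Q·C + k·V·C, so C = W/(Q + kV).
Q + kV = 7.384e+08 + 47·8.12e+07 = 4.555e+09 m³/yr.
C = 7560/4.555e+09 = 1.66e-06 kg/m³ = 0.00166 mg/L = 1.66 µg/L.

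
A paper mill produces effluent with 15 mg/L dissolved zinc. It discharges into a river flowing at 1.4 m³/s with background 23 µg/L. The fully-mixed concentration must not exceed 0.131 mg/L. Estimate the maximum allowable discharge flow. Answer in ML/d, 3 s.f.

23 µg/L = 0.023 mg/L.
Mass balance at complete mixing: C_std·(Q_w + Q_r) = Q_w·C_e + Q_r·C_b.
Rearranging, Q_w = Q_r·(C_std − C_b)/(C_e − C_std) = 1.4·(0.131 − 0.023) / (15 − 0.131) = 0.01017 m³/s.
= 0.8786 ML/d.

0.879 ML/d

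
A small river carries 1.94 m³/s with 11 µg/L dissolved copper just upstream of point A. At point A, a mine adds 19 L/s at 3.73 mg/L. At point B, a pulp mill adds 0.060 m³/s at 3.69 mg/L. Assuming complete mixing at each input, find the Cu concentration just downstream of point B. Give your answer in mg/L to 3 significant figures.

0.155 mg/L

11 µg/L = 0.011 mg/L.
19 L/s = 0.019 m³/s.
After input A: C = (1.94·0.011 + 0.019·3.73) / 1.959 = 0.04707 mg/L.
After input B: C = (1.959·0.04707 + 0.06·3.69) / 2.019 = 0.1553 mg/L.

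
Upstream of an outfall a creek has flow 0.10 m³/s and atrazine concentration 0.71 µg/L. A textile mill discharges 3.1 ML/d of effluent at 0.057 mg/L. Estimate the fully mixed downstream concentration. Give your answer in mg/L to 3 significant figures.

0.0156 mg/L

3.1 ML/d = 0.03588 m³/s.
0.71 µg/L = 0.00071 mg/L.
Conservation of mass across the mixing zone: C = (0.03588·0.057 + 0.1·0.00071) / (0.03588 + 0.1) = 0.002116/0.1359 = 0.01557 mg/L.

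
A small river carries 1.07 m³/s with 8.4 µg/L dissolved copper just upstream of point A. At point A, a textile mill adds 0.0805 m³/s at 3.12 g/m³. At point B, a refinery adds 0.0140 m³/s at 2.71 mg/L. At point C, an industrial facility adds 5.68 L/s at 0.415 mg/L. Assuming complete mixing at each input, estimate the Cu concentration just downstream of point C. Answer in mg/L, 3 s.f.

8.4 µg/L = 0.0084 mg/L.
After input A: C = (1.07·0.0084 + 0.0805·3.12) / 1.151 = 0.2261 mg/L.
After input B: C = (1.151·0.2261 + 0.014·2.71) / 1.165 = 0.256 mg/L.
5.68 L/s = 0.00568 m³/s.
After input C: C = (1.165·0.256 + 0.00568·0.415) / 1.17 = 0.2568 mg/L.

0.257 mg/L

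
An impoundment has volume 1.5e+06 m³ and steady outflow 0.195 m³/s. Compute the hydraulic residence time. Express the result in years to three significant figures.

Q = 0.195 m³/s × 3.156e+07 s/yr = 6.154e+06 m³/yr.
Hydraulic residence time τ = V/Q = 1.5e+06/6.154e+06 = 0.2438 yr.

0.244 yr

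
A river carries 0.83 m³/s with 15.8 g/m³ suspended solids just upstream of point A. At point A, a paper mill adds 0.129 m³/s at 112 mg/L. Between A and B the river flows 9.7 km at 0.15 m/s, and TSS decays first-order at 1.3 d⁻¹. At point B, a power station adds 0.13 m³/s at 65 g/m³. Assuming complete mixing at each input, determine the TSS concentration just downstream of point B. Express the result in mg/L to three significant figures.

17.3 mg/L

After input A: C = (0.83·15.8 + 0.129·112) / 0.959 = 28.74 mg/L.
Over the 9.7 km reach to input B (t = 6.467e+04 s = 0.7485 d), decay gives C = 28.74·exp(−1.3·0.7485) = 10.86 mg/L.
After input B: C = (0.959·10.86 + 0.13·65) / 1.089 = 17.33 mg/L.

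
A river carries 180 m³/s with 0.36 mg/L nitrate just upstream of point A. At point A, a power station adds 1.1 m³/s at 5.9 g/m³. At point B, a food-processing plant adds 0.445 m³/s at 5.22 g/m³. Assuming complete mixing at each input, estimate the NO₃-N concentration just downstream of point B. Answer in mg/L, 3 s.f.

0.405 mg/L

After input A: C = (180·0.36 + 1.1·5.9) / 181.1 = 0.3936 mg/L.
After input B: C = (181.1·0.3936 + 0.445·5.22) / 181.5 = 0.4055 mg/L.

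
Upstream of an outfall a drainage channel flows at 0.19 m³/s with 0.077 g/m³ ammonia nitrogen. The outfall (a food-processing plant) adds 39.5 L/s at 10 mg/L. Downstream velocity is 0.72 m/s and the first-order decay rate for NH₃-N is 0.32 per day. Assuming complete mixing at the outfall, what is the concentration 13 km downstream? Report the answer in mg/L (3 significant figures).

39.5 L/s = 0.0395 m³/s.
After complete mixing, C₀ = (0.0395·10 + 0.19·0.077) / 0.2295 = 1.785 mg/L.
Travel time t = 1.3e+04 m / 0.72 m/s = 1.806e+04 s = 0.209 d.
C = 1.785·exp(−0.32·0.209) = 1.785·0.9353 = 1.669 mg/L.

1.67 mg/L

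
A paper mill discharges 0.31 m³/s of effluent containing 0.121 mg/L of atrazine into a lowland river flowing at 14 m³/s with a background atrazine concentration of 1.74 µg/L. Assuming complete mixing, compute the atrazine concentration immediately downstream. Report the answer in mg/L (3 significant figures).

0.00432 mg/L

1.74 µg/L = 0.00174 mg/L.
Conservation of mass across the mixing zone: C = (0.31·0.121 + 14·0.00174) / (0.31 + 14) = 0.06187/14.31 = 0.004324 mg/L.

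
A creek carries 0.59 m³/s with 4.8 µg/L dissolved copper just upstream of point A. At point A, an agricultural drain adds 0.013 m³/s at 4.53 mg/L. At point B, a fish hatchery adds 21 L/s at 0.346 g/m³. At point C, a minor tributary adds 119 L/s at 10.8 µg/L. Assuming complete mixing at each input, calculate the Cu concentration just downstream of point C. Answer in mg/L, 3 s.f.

0.0946 mg/L

4.8 µg/L = 0.0048 mg/L.
After input A: C = (0.59·0.0048 + 0.013·4.53) / 0.603 = 0.1024 mg/L.
21 L/s = 0.021 m³/s.
After input B: C = (0.603·0.1024 + 0.021·0.346) / 0.624 = 0.1106 mg/L.
119 L/s = 0.119 m³/s.
10.8 µg/L = 0.0108 mg/L.
After input C: C = (0.624·0.1106 + 0.119·0.0108) / 0.743 = 0.09458 mg/L.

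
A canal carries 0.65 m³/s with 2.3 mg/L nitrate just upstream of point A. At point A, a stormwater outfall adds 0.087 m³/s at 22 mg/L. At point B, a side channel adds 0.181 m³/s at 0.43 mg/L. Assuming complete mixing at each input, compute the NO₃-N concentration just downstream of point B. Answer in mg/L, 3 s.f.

3.80 mg/L

After input A: C = (0.65·2.3 + 0.087·22) / 0.737 = 4.626 mg/L.
After input B: C = (0.737·4.626 + 0.181·0.43) / 0.918 = 3.798 mg/L.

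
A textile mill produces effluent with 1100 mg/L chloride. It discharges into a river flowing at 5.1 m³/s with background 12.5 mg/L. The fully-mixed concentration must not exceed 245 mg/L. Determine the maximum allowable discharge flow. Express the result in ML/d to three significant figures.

120 ML/d

Mass balance at complete mixing: C_std·(Q_w + Q_r) = Q_w·C_e + Q_r·C_b.
Rearranging, Q_w = Q_r·(C_std − C_b)/(C_e − C_std) = 5.1·(245 − 12.5) / (1100 − 245) = 1.387 m³/s.
= 119.8 ML/d.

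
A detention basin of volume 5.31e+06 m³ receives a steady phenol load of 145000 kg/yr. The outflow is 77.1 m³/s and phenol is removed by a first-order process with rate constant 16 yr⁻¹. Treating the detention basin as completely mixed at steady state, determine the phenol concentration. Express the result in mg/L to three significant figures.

0.0576 mg/L

Outflow Q = 77.1 m³/s × 3.156e+07 s/yr = 2.433e+09 m³/yr.
Steady-state CSTR mass balance: W = Q·C + k·V·C, so C = W/(Q + kV).
Q + kV = 2.433e+09 + 16·5.31e+06 = 2.518e+09 m³/yr.
C = 145000/2.518e+09 = 5.758e-05 kg/m³ = 0.05758 mg/L.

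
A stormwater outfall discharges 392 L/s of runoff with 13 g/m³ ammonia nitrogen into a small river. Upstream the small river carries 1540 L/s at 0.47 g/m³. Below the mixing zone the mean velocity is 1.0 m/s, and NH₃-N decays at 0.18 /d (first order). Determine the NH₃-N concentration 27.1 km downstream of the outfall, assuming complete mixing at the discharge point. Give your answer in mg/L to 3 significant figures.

392 L/s = 0.392 m³/s.
1540 L/s = 1.54 m³/s.
After complete mixing, C₀ = (0.392·13 + 1.54·0.47) / 1.932 = 3.012 mg/L.
Travel time t = 2.71e+04 m / 1.0 m/s = 2.71e+04 s = 0.3137 d.
C = 3.012·exp(−0.18·0.3137) = 3.012·0.9451 = 2.847 mg/L.

2.85 mg/L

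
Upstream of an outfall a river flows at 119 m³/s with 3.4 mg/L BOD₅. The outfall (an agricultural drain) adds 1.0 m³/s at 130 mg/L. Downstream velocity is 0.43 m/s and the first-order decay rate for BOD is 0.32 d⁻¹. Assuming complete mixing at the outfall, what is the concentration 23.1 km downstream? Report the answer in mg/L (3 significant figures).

3.65 mg/L

After complete mixing, C₀ = (1·130 + 119·3.4) / 120 = 4.455 mg/L.
Travel time t = 2.31e+04 m / 0.43 m/s = 5.372e+04 s = 0.6218 d.
C = 4.455·exp(−0.32·0.6218) = 4.455·0.8196 = 3.651 mg/L.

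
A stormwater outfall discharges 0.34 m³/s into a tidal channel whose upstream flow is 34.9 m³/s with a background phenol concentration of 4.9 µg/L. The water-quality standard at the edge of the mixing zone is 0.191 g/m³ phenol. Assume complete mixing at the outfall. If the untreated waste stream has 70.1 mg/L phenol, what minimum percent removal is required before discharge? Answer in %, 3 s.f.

4.9 µg/L = 0.0049 mg/L.
Mass balance: 0.191·35.24 = 0.34·Cₑ + 34.9·0.0049.
Cₑ = (6.731 − 0.171) / 0.34 = 19.29 mg/L.
Required removal = 1 − 19.29/70.1 = 72.48 %.

72.5 %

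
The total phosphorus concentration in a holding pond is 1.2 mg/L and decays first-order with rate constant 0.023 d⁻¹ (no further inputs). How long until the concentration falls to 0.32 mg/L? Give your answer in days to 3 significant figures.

t = ln(C₀/C)/k = ln(1.2/0.32)/0.023 = 1.322/0.023 = 57.47 d.

57.5 d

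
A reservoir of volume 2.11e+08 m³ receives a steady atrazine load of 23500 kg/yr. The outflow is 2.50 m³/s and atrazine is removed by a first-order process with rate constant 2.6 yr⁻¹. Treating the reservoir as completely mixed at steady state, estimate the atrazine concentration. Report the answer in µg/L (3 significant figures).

Outflow Q = 2.50 m³/s × 3.156e+07 s/yr = 7.889e+07 m³/yr.
Steady-state CSTR mass balance: W = Q·C + k·V·C, so C = W/(Q + kV).
Q + kV = 7.889e+07 + 2.6·2.11e+08 = 6.275e+08 m³/yr.
C = 23500/6.275e+08 = 3.745e-05 kg/m³ = 0.03745 mg/L = 37.45 µg/L.

37.5 µg/L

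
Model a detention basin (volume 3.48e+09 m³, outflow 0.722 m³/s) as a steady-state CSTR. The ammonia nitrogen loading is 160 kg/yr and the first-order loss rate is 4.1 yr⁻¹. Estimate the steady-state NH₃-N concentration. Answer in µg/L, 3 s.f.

0.0112 µg/L

Outflow Q = 0.722 m³/s × 3.156e+07 s/yr = 2.278e+07 m³/yr.
Steady-state CSTR mass balance: W = Q·C + k·V·C, so C = W/(Q + kV).
Q + kV = 2.278e+07 + 4.1·3.48e+09 = 1.429e+10 m³/yr.
C = 160/1.429e+10 = 1.12e-08 kg/m³ = 1.12e-05 mg/L = 0.0112 µg/L.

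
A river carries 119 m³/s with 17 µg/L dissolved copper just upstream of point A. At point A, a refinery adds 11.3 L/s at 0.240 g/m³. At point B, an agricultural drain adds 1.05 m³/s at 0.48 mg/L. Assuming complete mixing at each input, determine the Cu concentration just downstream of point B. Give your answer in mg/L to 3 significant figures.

17 µg/L = 0.017 mg/L.
11.3 L/s = 0.0113 m³/s.
After input A: C = (119·0.017 + 0.0113·0.24) / 119 = 0.01702 mg/L.
After input B: C = (119·0.01702 + 1.05·0.48) / 120.1 = 0.02107 mg/L.

0.0211 mg/L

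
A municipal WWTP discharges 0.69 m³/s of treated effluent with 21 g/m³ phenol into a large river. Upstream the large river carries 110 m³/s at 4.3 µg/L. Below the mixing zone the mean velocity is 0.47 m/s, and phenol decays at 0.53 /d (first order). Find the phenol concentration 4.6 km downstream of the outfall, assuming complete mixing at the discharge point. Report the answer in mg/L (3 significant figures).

4.3 µg/L = 0.0043 mg/L.
After complete mixing, C₀ = (0.69·21 + 110·0.0043) / 110.7 = 0.1352 mg/L.
Travel time t = 4600 m / 0.47 m/s = 9787 s = 0.1133 d.
C = 0.1352·exp(−0.53·0.1133) = 0.1352·0.9417 = 0.1273 mg/L.

0.127 mg/L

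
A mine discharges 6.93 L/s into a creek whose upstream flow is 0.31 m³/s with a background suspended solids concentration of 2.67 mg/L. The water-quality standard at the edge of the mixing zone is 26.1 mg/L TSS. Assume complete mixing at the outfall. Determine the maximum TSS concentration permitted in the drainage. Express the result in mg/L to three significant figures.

6.93 L/s = 0.00693 m³/s.
Mass balance: 26.1·0.3169 = 0.00693·Cₑ + 0.31·2.67.
Cₑ = (8.272 − 0.8277) / 0.00693 = 1074 mg/L.

1070 mg/L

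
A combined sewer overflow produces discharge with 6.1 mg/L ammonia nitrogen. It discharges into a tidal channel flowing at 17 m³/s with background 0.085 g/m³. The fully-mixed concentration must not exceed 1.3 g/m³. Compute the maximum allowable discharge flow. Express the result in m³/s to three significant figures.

4.30 m³/s

Mass balance at complete mixing: C_std·(Q_w + Q_r) = Q_w·C_e + Q_r·C_b.
Rearranging, Q_w = Q_r·(C_std − C_b)/(C_e − C_std) = 17·(1.3 − 0.085) / (6.1 − 1.3) = 4.303 m³/s.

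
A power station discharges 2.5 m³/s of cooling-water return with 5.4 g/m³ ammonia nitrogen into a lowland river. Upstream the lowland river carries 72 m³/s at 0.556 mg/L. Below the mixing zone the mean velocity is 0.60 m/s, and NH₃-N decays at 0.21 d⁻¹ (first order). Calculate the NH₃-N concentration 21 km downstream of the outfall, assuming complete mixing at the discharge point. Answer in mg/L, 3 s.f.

After complete mixing, C₀ = (2.5·5.4 + 72·0.556) / 74.5 = 0.7186 mg/L.
Travel time t = 2.1e+04 m / 0.60 m/s = 3.5e+04 s = 0.4051 d.
C = 0.7186·exp(−0.21·0.4051) = 0.7186·0.9184 = 0.66 mg/L.

0.660 mg/L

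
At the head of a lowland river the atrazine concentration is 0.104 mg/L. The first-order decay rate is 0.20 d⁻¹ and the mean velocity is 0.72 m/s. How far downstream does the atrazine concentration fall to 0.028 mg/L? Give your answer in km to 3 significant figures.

From C = C₀·e^(−kt), t = ln(C₀/C)/k = ln(0.104/0.028)/0.20 = 1.312/0.20 = 6.561 d.
Distance = v·t = 0.72 m/s × 5.669e+05 s = 4.081e+05 m = 408.1 km.

408 km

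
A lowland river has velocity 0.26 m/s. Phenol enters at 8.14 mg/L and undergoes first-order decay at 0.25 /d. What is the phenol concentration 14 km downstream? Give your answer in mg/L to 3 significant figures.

Travel time t = 14 km / 0.26 m/s = 1.4e+04/0.26 = 5.385e+04 s = 0.6232 d.
First-order decay: C = 8.14·exp(−0.25·0.6232) = 8.14·0.8557 = 6.966 mg/L.

6.97 mg/L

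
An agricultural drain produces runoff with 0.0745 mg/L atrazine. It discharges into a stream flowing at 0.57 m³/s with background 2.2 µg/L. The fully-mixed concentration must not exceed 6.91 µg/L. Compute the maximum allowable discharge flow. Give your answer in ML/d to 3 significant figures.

2.2 µg/L = 0.0022 mg/L.
6.91 µg/L = 0.00691 mg/L.
Mass balance at complete mixing: C_std·(Q_w + Q_r) = Q_w·C_e + Q_r·C_b.
Rearranging, Q_w = Q_r·(C_std − C_b)/(C_e − C_std) = 0.57·(0.00691 − 0.0022) / (0.0745 − 0.00691) = 0.03972 m³/s.
= 3.432 ML/d.

3.43 ML/d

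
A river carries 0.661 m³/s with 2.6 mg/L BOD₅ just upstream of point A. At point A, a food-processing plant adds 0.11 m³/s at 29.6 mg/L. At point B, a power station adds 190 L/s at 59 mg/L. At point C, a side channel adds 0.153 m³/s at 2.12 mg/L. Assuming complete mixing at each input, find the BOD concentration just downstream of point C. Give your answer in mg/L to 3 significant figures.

14.8 mg/L

After input A: C = (0.661·2.6 + 0.11·29.6) / 0.771 = 6.452 mg/L.
190 L/s = 0.19 m³/s.
After input B: C = (0.771·6.452 + 0.19·59) / 0.961 = 16.84 mg/L.
After input C: C = (0.961·16.84 + 0.153·2.12) / 1.114 = 14.82 mg/L.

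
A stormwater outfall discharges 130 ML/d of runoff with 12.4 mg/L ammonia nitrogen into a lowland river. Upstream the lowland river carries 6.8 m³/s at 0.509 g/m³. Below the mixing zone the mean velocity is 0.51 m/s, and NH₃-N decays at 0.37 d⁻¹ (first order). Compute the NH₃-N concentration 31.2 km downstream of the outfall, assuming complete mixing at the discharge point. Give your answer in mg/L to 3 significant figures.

2.05 mg/L

130 ML/d = 1.505 m³/s.
After complete mixing, C₀ = (1.505·12.4 + 6.8·0.509) / 8.305 = 2.663 mg/L.
Travel time t = 3.12e+04 m / 0.51 m/s = 6.118e+04 s = 0.7081 d.
C = 2.663·exp(−0.37·0.7081) = 2.663·0.7695 = 2.05 mg/L.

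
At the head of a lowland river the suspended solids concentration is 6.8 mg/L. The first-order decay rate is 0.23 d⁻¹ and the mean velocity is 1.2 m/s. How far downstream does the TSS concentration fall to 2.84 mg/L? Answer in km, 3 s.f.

394 km

From C = C₀·e^(−kt), t = ln(C₀/C)/k = ln(6.8/2.84)/0.23 = 0.8731/0.23 = 3.796 d.
Distance = v·t = 1.2 m/s × 3.28e+05 s = 3.936e+05 m = 393.6 km.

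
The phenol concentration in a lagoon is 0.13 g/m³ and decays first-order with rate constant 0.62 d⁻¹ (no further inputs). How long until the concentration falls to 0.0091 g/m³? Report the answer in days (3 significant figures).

t = ln(C₀/C)/k = ln(0.13/0.0091)/0.62 = 2.659/0.62 = 4.289 d.

4.29 d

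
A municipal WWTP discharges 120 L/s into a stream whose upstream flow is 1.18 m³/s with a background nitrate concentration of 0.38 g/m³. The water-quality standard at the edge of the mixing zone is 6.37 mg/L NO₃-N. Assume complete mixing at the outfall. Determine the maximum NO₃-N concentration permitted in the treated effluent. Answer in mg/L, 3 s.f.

120 L/s = 0.12 m³/s.
Mass balance: 6.37·1.3 = 0.12·Cₑ + 1.18·0.38.
Cₑ = (8.281 − 0.4484) / 0.12 = 65.27 mg/L.

65.3 mg/L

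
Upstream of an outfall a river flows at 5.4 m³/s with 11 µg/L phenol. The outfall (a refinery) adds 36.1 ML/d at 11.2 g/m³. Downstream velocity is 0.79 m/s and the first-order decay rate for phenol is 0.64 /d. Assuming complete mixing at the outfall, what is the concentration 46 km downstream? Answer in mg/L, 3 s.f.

0.529 mg/L

36.1 ML/d = 0.4178 m³/s.
11 µg/L = 0.011 mg/L.
After complete mixing, C₀ = (0.4178·11.2 + 5.4·0.011) / 5.818 = 0.8146 mg/L.
Travel time t = 4.6e+04 m / 0.79 m/s = 5.823e+04 s = 0.6739 d.
C = 0.8146·exp(−0.64·0.6739) = 0.8146·0.6497 = 0.5292 mg/L.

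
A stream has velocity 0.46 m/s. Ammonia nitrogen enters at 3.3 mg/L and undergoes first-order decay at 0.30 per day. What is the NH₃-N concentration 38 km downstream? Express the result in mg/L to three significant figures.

Travel time t = 38 km / 0.46 m/s = 3.8e+04/0.46 = 8.261e+04 s = 0.9561 d.
First-order decay: C = 3.3·exp(−0.30·0.9561) = 3.3·0.7506 = 2.477 mg/L.

2.48 mg/L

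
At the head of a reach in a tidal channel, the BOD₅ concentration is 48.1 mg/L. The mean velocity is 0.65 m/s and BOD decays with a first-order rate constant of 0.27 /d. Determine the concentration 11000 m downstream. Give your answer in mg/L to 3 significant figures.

45.6 mg/L

Travel time t = 11000 m / 0.65 m/s = 1.1e+04/0.65 = 1.692e+04 s = 0.1959 d.
First-order decay: C = 48.1·exp(−0.27·0.1959) = 48.1·0.9485 = 45.62 mg/L.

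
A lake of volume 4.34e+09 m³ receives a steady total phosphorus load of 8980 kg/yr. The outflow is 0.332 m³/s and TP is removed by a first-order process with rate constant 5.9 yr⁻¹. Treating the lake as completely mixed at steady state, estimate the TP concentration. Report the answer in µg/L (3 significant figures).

Outflow Q = 0.332 m³/s × 3.156e+07 s/yr = 1.048e+07 m³/yr.
Steady-state CSTR mass balance: W = Q·C + k·V·C, so C = W/(Q + kV).
Q + kV = 1.048e+07 + 5.9·4.34e+09 = 2.562e+10 m³/yr.
C = 8980/2.562e+10 = 3.506e-07 kg/m³ = 0.0003506 mg/L = 0.3506 µg/L.

0.351 µg/L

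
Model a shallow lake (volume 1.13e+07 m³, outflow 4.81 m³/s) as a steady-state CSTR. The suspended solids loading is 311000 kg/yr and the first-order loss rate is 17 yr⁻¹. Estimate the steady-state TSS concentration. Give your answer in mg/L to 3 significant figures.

0.904 mg/L

Outflow Q = 4.81 m³/s × 3.156e+07 s/yr = 1.518e+08 m³/yr.
Steady-state CSTR mass balance: W = Q·C + k·V·C, so C = W/(Q + kV).
Q + kV = 1.518e+08 + 17·1.13e+07 = 3.439e+08 m³/yr.
C = 311000/3.439e+08 = 0.0009044 kg/m³ = 0.9044 mg/L.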